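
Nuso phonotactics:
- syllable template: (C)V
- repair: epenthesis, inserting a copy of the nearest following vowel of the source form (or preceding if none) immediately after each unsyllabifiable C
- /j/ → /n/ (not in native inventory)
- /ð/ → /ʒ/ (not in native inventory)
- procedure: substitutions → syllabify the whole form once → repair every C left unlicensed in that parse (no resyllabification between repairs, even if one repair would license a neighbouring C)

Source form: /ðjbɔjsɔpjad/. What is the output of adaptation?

Substitution: /ð/ → /ʒ/, /j/ → /n/, giving /ʒnbɔnsɔpnad/.
The consonants /ʒ/, /n/, /n/, /p/, /d/ cannot be parsed into a legal (C)V syllable (no codas are permitted; onsets are limited to one consonant).
Epenthesis after each stranded consonant: /ʒ/ → /ʒɔ/, /n/ → /nɔ/, /n/ → /nɔ/, /p/ → /pa/, /d/ → /da/.

ʒɔnɔbɔnɔsɔpanada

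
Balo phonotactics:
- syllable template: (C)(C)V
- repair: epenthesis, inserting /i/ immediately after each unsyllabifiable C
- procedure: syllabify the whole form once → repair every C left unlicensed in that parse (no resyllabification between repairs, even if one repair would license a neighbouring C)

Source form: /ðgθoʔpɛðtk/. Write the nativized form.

ðigθoʔpɛðitiki

Syllabifying with onset maximization leaves /ð/, /ð/, /t/, /k/ stranded (no codas are permitted; onsets may contain at most 2 consonants).
Each unlicensed consonant becomes the onset of a new syllable: /ð/ → /ði/, /ð/ → /ði/, /t/ → /ti/, /k/ → /ki/.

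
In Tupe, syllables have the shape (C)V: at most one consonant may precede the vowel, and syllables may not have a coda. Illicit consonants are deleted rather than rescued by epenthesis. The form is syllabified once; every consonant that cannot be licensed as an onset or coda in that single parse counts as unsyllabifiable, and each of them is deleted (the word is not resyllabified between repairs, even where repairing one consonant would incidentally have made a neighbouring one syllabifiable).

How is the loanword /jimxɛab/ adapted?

Under (C)V, the unsyllabifiable consonants are /m/, /b/ (no codas are permitted; onsets are limited to one consonant).
Deletion applies to /m/, /b/.

jixɛa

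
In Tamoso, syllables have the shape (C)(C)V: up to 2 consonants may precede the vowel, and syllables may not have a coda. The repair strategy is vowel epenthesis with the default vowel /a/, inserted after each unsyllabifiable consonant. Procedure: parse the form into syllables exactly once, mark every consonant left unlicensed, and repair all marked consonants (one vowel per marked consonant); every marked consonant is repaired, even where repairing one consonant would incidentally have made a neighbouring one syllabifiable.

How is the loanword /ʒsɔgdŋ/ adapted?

Syllabifying with onset maximization leaves /g/, /d/, /ŋ/ stranded (no codas are permitted; onsets may contain at most 2 consonants).
Each unlicensed consonant becomes the onset of a new syllable: /g/ → /ga/, /d/ → /da/, /ŋ/ → /ŋa/.

ʒsɔgadaŋa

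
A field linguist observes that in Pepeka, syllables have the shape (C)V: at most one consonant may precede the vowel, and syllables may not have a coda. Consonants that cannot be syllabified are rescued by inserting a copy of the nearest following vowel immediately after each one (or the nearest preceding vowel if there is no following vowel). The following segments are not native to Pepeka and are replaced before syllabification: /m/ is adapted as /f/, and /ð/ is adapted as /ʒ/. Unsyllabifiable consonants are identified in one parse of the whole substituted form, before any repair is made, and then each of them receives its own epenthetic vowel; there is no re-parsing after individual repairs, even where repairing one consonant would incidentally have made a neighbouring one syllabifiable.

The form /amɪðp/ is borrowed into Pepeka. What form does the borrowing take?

Substitution: /m/ → /f/, /ð/ → /ʒ/, giving /afɪʒp/.
Syllabifying with onset maximization leaves /ʒ/, /p/ stranded (no codas are permitted; onsets are limited to one consonant).
Epenthesis after each stranded consonant: /ʒ/ → /ʒɪ/, /p/ → /pɪ/.

afɪʒɪpɪ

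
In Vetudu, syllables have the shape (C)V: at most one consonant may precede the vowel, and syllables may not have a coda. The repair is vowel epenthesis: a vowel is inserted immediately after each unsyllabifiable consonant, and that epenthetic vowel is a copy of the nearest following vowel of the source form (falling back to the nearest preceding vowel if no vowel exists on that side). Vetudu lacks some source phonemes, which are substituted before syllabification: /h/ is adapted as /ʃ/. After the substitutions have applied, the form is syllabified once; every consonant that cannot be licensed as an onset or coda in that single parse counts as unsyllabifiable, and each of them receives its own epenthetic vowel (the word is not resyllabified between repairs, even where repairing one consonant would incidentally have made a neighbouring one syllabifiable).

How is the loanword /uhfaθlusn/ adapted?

uʃafaθulusunu

Substitution: /h/ → /ʃ/, giving /uʃfaθlusn/.
The consonants /ʃ/, /θ/, /s/, /n/ cannot be parsed into a legal (C)V syllable (no codas are permitted; onsets are limited to one consonant).
Epenthesis after each stranded consonant: /ʃ/ → /ʃa/, /θ/ → /θu/, /s/ → /su/, /n/ → /nu/.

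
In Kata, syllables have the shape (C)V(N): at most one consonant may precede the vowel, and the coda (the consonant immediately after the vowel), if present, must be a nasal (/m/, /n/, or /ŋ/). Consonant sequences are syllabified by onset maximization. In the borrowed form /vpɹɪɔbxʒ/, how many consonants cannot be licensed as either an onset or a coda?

5

Under (C)V(N), the unsyllabifiable consonants are /v/, /p/, /b/, /x/, /ʒ/ (only a nasal (/m/, /n/, or /ŋ/) is licensed in coda position; onsets are limited to one consonant).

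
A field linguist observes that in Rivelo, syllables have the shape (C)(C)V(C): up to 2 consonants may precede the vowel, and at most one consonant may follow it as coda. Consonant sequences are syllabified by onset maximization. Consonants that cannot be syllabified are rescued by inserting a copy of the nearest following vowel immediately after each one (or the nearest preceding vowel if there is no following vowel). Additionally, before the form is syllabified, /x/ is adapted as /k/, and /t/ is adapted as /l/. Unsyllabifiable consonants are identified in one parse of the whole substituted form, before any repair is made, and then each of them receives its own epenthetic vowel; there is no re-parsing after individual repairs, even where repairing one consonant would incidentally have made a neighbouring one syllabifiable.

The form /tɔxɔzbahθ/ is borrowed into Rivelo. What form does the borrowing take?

Substitution: /t/ → /l/, /x/ → /k/, giving /lɔkɔzbahθ/.
Syllabifying with onset maximization leaves /θ/ stranded (at most one coda consonant is licensed; onsets may contain at most 2 consonants).
Epenthesis after each stranded consonant: /θ/ → /θa/.

lɔkɔzbahθa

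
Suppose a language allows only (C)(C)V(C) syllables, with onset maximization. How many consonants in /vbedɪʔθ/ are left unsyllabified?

1

Under (C)(C)V(C), the unsyllabifiable consonants are /θ/ (at most one coda consonant is licensed; onsets may contain at most 2 consonants).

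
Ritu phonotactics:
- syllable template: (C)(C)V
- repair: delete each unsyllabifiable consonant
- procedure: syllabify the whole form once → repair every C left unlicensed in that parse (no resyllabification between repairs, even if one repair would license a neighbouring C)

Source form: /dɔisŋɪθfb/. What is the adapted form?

dɔisŋɪ

Under (C)(C)V, the unsyllabifiable consonants are /θ/, /f/, /b/ (no codas are permitted; onsets may contain at most 2 consonants).
Deleting the stranded consonants removes /θ/, /f/, /b/.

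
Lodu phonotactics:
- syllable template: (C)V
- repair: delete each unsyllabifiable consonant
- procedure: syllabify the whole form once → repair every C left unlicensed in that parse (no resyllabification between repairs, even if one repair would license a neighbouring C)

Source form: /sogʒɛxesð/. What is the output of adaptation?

soʒɛxe

Syllabifying with onset maximization leaves /g/, /s/, /ð/ stranded (no codas are permitted; onsets are limited to one consonant).
Each unlicensed consonant is deleted: /g/, /s/, /ð/.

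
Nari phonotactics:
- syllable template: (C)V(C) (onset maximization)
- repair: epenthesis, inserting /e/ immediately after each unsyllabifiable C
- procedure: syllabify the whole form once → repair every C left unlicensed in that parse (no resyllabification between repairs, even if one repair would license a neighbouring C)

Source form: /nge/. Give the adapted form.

nege

Under (C)V(C), the unsyllabifiable consonants are /n/ (at most one coda consonant is licensed; onsets are limited to one consonant).
Each unlicensed consonant becomes the onset of a new syllable: /n/ → /ne/.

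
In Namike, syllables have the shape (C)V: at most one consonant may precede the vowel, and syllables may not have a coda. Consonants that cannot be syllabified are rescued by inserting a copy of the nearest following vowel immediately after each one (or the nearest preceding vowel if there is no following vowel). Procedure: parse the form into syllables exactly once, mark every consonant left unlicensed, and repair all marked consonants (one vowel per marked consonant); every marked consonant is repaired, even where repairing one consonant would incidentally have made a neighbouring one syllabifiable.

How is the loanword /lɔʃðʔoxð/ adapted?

Syllabifying with onset maximization leaves /ʃ/, /ð/, /x/, /ð/ stranded (no codas are permitted; onsets are limited to one consonant).
Epenthesis after each stranded consonant: /ʃ/ → /ʃo/, /ð/ → /ðo/, /x/ → /xo/, /ð/ → /ðo/.

lɔʃoðoʔoxoðo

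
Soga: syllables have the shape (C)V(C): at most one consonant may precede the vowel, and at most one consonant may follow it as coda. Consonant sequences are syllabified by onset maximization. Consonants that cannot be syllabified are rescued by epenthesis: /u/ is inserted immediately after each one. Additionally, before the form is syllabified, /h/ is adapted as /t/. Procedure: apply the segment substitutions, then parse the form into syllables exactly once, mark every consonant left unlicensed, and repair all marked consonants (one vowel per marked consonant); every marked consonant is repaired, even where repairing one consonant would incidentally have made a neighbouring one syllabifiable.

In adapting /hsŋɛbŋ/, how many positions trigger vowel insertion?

After substitution the input is /tsŋɛbŋ/.
The unsyllabifiable consonants are /t/, /s/, /ŋ/; each receives one epenthetic vowel.

3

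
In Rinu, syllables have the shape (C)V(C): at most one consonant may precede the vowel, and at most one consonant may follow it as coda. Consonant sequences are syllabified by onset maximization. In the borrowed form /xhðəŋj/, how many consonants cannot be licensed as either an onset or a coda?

Under (C)V(C), the unsyllabifiable consonants are /x/, /h/, /j/ (at most one coda consonant is licensed; onsets are limited to one consonant).

3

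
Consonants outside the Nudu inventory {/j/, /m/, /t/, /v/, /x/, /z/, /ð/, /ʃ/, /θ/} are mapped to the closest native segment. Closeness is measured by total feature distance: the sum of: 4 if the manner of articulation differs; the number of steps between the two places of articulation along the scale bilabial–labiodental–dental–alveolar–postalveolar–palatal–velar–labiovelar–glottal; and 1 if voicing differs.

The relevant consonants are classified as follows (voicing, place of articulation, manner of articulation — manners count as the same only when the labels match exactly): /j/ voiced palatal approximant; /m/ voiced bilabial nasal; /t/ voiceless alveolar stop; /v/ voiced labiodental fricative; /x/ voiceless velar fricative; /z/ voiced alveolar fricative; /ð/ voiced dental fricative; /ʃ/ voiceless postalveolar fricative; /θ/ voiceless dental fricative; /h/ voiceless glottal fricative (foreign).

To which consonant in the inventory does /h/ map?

x

/x/ is closest: same manner (fricative), place distance 2 (glottal→velar), same voicing; total 2. Next closest is /ʃ/ at distance 4.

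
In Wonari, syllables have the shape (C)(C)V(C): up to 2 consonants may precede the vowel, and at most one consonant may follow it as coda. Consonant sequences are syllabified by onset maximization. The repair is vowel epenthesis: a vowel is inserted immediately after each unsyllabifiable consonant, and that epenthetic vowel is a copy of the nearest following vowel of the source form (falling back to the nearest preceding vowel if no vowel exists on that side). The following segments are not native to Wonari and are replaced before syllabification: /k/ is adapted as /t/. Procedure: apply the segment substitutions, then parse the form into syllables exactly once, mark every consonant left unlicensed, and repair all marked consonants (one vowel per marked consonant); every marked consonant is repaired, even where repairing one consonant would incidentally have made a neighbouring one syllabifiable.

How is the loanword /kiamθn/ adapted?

Substitution: /k/ → /t/, giving /tiamθn/.
Syllabifying with onset maximization leaves /θ/, /n/ stranded (at most one coda consonant is licensed; onsets may contain at most 2 consonants).
Each unlicensed consonant becomes the onset of a new syllable: /θ/ → /θa/, /n/ → /na/.

tiamθana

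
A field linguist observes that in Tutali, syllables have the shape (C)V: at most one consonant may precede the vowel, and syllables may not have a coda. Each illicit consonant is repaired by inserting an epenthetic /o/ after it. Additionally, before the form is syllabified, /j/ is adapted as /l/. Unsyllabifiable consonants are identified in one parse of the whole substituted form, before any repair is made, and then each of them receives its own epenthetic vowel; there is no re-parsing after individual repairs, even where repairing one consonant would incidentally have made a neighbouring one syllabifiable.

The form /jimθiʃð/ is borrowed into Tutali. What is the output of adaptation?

Substitution: /j/ → /l/, giving /limθiʃð/.
The consonants /m/, /ʃ/, /ð/ cannot be parsed into a legal (C)V syllable (no codas are permitted; onsets are limited to one consonant).
Inserting the epenthetic vowel yields /m/ → /mo/, /ʃ/ → /ʃo/, /ð/ → /ðo/.

limoθiʃoðo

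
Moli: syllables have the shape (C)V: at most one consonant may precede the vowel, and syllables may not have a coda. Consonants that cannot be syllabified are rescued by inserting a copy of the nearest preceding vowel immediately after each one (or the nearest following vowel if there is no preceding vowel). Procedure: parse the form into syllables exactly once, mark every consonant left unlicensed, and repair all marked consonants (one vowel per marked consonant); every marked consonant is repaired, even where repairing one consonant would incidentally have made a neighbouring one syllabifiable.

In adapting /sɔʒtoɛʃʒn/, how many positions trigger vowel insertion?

4

The unsyllabifiable consonants are /ʒ/, /ʃ/, /ʒ/, /n/; each receives one epenthetic vowel.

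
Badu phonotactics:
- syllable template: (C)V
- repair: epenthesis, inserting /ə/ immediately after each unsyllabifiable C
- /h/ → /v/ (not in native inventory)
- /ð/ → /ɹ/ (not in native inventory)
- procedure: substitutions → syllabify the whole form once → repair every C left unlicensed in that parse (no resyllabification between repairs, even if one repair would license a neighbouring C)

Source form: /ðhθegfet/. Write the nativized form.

ɹəvəθegəfetə

Substitution: /ð/ → /ɹ/, /h/ → /v/, giving /ɹvθegfet/.
Under (C)V, the unsyllabifiable consonants are /ɹ/, /v/, /g/, /t/ (no codas are permitted; onsets are limited to one consonant).
Inserting the epenthetic vowel yields /ɹ/ → /ɹə/, /v/ → /və/, /g/ → /gə/, /t/ → /tə/.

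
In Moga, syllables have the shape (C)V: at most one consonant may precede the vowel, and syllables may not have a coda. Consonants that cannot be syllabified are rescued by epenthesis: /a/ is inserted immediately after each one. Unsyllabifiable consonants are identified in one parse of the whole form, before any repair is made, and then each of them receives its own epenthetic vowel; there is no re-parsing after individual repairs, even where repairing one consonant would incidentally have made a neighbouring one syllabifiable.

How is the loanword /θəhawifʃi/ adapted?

θəhawifaʃi

Under (C)V, the unsyllabifiable consonants are /f/ (no codas are permitted; onsets are limited to one consonant).
Inserting the epenthetic vowel yields /f/ → /fa/.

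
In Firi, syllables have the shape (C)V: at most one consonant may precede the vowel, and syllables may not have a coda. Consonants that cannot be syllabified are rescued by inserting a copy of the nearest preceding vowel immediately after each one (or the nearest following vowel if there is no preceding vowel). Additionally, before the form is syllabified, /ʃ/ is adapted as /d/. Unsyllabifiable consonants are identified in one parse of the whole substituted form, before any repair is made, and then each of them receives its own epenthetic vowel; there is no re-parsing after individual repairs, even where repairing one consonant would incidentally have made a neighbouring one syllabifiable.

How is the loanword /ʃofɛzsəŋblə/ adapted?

Substitution: /ʃ/ → /d/, giving /dofɛzsəŋblə/.
Syllabifying with onset maximization leaves /z/, /ŋ/, /b/ stranded (no codas are permitted; onsets are limited to one consonant).
Epenthesis after each stranded consonant: /z/ → /zɛ/, /ŋ/ → /ŋə/, /b/ → /bə/.

dofɛzɛsəŋəbələ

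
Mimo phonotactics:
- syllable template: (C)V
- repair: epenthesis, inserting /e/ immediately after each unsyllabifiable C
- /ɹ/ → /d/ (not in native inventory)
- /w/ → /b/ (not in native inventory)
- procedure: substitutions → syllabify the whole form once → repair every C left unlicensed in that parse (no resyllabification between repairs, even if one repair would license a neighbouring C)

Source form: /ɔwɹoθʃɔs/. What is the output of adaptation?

Substitution: /w/ → /b/, /ɹ/ → /d/, giving /ɔbdoθʃɔs/.
Under (C)V, the unsyllabifiable consonants are /b/, /θ/, /s/ (no codas are permitted; onsets are limited to one consonant).
Epenthesis after each stranded consonant: /b/ → /be/, /θ/ → /θe/, /s/ → /se/.

ɔbedoθeʃɔse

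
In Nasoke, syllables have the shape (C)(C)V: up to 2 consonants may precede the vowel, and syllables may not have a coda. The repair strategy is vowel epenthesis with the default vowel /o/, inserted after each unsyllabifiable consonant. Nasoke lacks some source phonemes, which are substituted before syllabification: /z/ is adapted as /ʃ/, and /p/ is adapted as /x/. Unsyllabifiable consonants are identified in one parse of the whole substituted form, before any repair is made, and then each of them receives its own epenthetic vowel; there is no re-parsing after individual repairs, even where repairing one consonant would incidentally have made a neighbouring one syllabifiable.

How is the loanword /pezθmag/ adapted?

Substitution: /p/ → /x/, /z/ → /ʃ/, giving /xeʃθmag/.
Syllabifying with onset maximization leaves /ʃ/, /g/ stranded (no codas are permitted; onsets may contain at most 2 consonants).
Each unlicensed consonant becomes the onset of a new syllable: /ʃ/ → /ʃo/, /g/ → /go/.

xeʃoθmago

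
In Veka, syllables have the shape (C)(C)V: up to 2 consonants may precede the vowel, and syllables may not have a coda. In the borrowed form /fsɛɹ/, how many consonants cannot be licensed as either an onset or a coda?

Syllabifying with onset maximization leaves /ɹ/ stranded (no codas are permitted; onsets may contain at most 2 consonants).

1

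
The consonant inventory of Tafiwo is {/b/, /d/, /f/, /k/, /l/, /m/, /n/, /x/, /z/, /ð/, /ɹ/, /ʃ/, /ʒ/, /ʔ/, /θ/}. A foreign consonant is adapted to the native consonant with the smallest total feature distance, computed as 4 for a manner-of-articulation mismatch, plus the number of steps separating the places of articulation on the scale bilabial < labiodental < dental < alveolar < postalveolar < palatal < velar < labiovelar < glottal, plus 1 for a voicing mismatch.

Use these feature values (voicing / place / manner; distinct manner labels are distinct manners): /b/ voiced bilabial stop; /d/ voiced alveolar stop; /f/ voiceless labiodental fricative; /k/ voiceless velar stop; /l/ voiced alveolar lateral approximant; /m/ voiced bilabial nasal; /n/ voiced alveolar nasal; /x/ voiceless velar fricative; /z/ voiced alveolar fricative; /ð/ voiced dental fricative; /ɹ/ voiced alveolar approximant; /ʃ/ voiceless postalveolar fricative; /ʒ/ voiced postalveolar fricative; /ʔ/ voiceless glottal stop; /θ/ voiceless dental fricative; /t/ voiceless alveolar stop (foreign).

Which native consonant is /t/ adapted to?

d

/d/ is closest: same manner (stop), place distance 0 (alveolar→alveolar), voicing differs (+1); total 1. Next closest is /k/ at distance 3.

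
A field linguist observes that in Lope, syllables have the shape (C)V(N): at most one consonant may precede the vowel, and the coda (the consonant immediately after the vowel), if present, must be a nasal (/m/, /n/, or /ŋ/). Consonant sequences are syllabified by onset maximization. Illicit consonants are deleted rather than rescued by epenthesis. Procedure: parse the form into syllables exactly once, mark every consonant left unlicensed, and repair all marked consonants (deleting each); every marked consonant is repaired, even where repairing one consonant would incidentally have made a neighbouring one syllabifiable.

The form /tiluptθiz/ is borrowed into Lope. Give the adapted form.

tiluθi

The consonants /p/, /t/, /z/ cannot be parsed into a legal (C)V(N) syllable (only a nasal (/m/, /n/, or /ŋ/) is licensed in coda position; onsets are limited to one consonant).
Each unlicensed consonant is deleted: /p/, /t/, /z/.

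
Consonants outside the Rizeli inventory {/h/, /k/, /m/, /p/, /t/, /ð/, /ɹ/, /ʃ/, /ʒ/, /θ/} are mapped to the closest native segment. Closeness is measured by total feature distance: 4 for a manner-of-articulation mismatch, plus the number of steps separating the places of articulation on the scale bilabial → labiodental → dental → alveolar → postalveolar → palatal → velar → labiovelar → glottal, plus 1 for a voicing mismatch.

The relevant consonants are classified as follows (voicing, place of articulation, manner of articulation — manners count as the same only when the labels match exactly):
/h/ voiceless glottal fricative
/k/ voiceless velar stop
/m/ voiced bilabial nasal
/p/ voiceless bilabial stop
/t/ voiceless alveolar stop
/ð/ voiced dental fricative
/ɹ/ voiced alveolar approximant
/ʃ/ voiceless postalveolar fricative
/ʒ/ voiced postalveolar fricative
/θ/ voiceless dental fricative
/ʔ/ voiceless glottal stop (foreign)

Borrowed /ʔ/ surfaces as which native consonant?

/k/ is closest: same manner (stop), place distance 2 (glottal→velar), same voicing; total 2. Next closest is /h/ at distance 4.

k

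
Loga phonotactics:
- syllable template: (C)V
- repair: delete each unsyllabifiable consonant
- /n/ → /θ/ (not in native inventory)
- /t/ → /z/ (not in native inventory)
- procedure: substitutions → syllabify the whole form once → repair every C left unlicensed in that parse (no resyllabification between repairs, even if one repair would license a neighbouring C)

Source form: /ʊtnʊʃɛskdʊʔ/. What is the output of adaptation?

ʊθʊʃɛdʊ

Substitution: /t/ → /z/, /n/ → /θ/, giving /ʊzθʊʃɛskdʊʔ/.
The consonants /z/, /s/, /k/, /ʔ/ cannot be parsed into a legal (C)V syllable (no codas are permitted; onsets are limited to one consonant).
Deletion applies to /z/, /s/, /k/, /ʔ/.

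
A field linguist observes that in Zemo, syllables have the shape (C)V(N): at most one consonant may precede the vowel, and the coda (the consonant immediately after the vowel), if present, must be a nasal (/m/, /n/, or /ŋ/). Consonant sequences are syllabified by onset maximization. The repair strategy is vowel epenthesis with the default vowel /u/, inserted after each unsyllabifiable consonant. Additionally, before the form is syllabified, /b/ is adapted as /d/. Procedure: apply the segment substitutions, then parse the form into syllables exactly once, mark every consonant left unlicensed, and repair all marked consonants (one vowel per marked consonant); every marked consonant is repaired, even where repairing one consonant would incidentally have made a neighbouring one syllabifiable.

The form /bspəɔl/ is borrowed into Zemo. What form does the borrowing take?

Substitution: /b/ → /d/, giving /dspəɔl/.
Syllabifying with onset maximization leaves /d/, /s/, /l/ stranded (only a nasal (/m/, /n/, or /ŋ/) is licensed in coda position; onsets are limited to one consonant).
Each unlicensed consonant becomes the onset of a new syllable: /d/ → /du/, /s/ → /su/, /l/ → /lu/.

dusupəɔlu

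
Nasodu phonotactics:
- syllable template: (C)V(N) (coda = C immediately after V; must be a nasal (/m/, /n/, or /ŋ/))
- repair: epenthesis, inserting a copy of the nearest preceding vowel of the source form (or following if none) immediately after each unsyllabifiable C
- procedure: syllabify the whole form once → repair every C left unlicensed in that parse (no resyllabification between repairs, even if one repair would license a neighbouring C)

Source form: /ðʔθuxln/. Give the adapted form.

ðuʔuθuxulunu

Syllabifying with onset maximization leaves /ð/, /ʔ/, /x/, /l/, /n/ stranded (only a nasal (/m/, /n/, or /ŋ/) is licensed in coda position; onsets are limited to one consonant).
Inserting the epenthetic vowel yields /ð/ → /ðu/, /ʔ/ → /ʔu/, /x/ → /xu/, /l/ → /lu/, /n/ → /nu/.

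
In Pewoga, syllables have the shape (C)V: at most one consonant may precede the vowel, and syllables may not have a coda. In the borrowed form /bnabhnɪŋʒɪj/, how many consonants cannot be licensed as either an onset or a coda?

5

The consonants /b/, /b/, /h/, /ŋ/, /j/ cannot be parsed into a legal (C)V syllable (no codas are permitted; onsets are limited to one consonant).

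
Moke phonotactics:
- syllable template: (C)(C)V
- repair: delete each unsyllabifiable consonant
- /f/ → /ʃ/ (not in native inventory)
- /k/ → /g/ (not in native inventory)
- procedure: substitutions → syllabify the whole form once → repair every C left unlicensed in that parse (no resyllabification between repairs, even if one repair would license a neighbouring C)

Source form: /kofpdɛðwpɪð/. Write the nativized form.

gopdɛwpɪ

Substitution: /k/ → /g/, /f/ → /ʃ/, giving /goʃpdɛðwpɪð/.
Under (C)(C)V, the unsyllabifiable consonants are /ʃ/, /ð/, /ð/ (no codas are permitted; onsets may contain at most 2 consonants).
Deleting the stranded consonants removes /ʃ/, /ð/, /ð/.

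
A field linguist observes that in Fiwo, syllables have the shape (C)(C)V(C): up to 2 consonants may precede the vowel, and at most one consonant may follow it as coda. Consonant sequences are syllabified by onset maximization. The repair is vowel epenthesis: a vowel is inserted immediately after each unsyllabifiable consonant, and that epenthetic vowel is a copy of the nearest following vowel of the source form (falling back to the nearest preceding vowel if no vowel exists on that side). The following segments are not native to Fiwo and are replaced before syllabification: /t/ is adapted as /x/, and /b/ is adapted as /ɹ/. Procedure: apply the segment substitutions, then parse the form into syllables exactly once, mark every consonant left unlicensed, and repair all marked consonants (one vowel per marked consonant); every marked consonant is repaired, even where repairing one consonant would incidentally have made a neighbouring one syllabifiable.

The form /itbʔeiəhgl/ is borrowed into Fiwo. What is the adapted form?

ixɹʔeiəhgələ

Substitution: /t/ → /x/, /b/ → /ɹ/, giving /ixɹʔeiəhgl/.
Under (C)(C)V(C), the unsyllabifiable consonants are /g/, /l/ (at most one coda consonant is licensed; onsets may contain at most 2 consonants).
Each unlicensed consonant becomes the onset of a new syllable: /g/ → /gə/, /l/ → /lə/.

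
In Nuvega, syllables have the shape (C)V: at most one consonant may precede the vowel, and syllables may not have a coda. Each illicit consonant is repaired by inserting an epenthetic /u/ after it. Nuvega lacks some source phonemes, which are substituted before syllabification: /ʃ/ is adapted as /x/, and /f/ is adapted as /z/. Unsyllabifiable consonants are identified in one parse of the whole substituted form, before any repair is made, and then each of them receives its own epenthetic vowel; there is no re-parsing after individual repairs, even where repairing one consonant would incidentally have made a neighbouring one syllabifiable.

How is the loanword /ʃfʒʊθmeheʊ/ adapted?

xuzuʒʊθumeheʊ

Substitution: /ʃ/ → /x/, /f/ → /z/, giving /xzʒʊθmeheʊ/.
The consonants /x/, /z/, /θ/ cannot be parsed into a legal (C)V syllable (no codas are permitted; onsets are limited to one consonant).
Epenthesis after each stranded consonant: /x/ → /xu/, /z/ → /zu/, /θ/ → /θu/.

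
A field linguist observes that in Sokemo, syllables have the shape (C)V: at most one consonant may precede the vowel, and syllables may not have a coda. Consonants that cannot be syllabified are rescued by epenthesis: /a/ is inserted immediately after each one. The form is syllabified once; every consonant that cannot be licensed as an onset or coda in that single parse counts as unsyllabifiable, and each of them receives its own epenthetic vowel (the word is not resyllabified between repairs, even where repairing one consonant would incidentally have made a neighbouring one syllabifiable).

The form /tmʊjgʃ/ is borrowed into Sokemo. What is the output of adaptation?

tamʊjagaʃa

Under (C)V, the unsyllabifiable consonants are /t/, /j/, /g/, /ʃ/ (no codas are permitted; onsets are limited to one consonant).
Epenthesis after each stranded consonant: /t/ → /ta/, /j/ → /ja/, /g/ → /ga/, /ʃ/ → /ʃa/.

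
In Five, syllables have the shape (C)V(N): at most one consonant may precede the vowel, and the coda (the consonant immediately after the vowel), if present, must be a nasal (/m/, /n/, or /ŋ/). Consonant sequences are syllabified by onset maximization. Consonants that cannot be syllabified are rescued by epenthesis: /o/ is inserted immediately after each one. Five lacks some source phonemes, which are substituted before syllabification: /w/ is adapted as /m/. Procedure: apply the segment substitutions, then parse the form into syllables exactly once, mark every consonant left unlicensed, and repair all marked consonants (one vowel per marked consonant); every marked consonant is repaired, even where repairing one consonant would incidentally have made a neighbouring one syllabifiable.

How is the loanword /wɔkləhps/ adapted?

mɔkoləhoposo

Substitution: /w/ → /m/, giving /mɔkləhps/.
Under (C)V(N), the unsyllabifiable consonants are /k/, /h/, /p/, /s/ (only a nasal (/m/, /n/, or /ŋ/) is licensed in coda position; onsets are limited to one consonant).
Each unlicensed consonant becomes the onset of a new syllable: /k/ → /ko/, /h/ → /ho/, /p/ → /po/, /s/ → /so/.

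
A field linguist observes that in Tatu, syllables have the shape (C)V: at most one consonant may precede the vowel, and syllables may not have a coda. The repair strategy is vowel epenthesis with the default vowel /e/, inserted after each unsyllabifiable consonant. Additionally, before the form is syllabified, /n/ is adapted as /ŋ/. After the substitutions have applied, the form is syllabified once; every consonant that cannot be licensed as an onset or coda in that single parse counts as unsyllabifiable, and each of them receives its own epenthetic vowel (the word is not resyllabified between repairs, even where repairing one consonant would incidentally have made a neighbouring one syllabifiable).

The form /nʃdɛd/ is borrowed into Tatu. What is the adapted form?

ŋeʃedɛde

Substitution: /n/ → /ŋ/, giving /ŋʃdɛd/.
Syllabifying with onset maximization leaves /ŋ/, /ʃ/, /d/ stranded (no codas are permitted; onsets are limited to one consonant).
Epenthesis after each stranded consonant: /ŋ/ → /ŋe/, /ʃ/ → /ʃe/, /d/ → /de/.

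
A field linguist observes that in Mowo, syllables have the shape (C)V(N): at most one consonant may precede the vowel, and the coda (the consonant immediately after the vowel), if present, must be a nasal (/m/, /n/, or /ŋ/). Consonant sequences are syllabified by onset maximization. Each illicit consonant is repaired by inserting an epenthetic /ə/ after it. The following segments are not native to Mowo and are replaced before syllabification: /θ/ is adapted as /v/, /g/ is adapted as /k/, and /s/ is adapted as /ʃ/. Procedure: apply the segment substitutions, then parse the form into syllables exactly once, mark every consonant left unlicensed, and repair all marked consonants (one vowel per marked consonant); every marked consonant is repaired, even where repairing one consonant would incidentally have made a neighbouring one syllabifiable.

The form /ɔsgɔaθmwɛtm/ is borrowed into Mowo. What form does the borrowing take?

ɔʃəkɔavəməwɛtəmə

Substitution: /s/ → /ʃ/, /g/ → /k/, /θ/ → /v/, giving /ɔʃkɔavmwɛtm/.
The consonants /ʃ/, /v/, /m/, /t/, /m/ cannot be parsed into a legal (C)V(N) syllable (only a nasal (/m/, /n/, or /ŋ/) is licensed in coda position; onsets are limited to one consonant).
Inserting the epenthetic vowel yields /ʃ/ → /ʃə/, /v/ → /və/, /m/ → /mə/, /t/ → /tə/, /m/ → /mə/.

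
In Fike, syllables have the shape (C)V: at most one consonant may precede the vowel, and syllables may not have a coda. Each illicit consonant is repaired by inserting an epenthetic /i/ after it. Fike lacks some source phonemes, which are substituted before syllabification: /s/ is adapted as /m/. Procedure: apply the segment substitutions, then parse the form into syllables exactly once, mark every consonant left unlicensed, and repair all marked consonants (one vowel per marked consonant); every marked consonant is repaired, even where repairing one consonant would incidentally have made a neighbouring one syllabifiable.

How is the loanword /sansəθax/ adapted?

maniməθaxi

Substitution: /s/ → /m/, giving /manməθax/.
The consonants /n/, /x/ cannot be parsed into a legal (C)V syllable (no codas are permitted; onsets are limited to one consonant).
Epenthesis after each stranded consonant: /n/ → /ni/, /x/ → /xi/.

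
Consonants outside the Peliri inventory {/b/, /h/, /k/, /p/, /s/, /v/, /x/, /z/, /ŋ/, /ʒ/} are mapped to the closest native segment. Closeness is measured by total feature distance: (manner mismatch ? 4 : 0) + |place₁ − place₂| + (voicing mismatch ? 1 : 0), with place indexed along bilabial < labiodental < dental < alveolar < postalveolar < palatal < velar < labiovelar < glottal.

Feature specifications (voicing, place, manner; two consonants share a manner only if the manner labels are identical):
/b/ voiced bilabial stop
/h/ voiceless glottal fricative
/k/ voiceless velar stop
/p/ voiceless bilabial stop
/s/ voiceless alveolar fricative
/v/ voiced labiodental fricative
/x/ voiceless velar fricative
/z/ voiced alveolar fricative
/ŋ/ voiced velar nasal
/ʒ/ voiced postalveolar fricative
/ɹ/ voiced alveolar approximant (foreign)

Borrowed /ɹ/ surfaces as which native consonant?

/z/ is closest: manner differs (approximant→fricative, +4), place distance 0 (alveolar→alveolar), same voicing; total 4. Next closest is /s/ at distance 5.

z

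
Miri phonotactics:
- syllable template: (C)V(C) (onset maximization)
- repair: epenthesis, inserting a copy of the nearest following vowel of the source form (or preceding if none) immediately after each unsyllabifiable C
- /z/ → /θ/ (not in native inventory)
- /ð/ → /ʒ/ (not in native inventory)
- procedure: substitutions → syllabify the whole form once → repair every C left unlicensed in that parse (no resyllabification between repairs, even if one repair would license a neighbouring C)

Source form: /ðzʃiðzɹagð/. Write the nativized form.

Substitution: /ð/ → /ʒ/, /z/ → /θ/, giving /ʒθʃiʒθɹagʒ/.
Under (C)V(C), the unsyllabifiable consonants are /ʒ/, /θ/, /θ/, /ʒ/ (at most one coda consonant is licensed; onsets are limited to one consonant).
Each unlicensed consonant becomes the onset of a new syllable: /ʒ/ → /ʒi/, /θ/ → /θi/, /θ/ → /θa/, /ʒ/ → /ʒa/.

ʒiθiʃiʒθaɹagʒa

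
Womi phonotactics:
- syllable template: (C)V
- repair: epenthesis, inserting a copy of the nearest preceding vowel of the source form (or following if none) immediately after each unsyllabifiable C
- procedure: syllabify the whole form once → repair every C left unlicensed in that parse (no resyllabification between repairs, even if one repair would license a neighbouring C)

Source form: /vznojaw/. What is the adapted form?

vozonojawa

Syllabifying with onset maximization leaves /v/, /z/, /w/ stranded (no codas are permitted; onsets are limited to one consonant).
Inserting the epenthetic vowel yields /v/ → /vo/, /z/ → /zo/, /w/ → /wa/.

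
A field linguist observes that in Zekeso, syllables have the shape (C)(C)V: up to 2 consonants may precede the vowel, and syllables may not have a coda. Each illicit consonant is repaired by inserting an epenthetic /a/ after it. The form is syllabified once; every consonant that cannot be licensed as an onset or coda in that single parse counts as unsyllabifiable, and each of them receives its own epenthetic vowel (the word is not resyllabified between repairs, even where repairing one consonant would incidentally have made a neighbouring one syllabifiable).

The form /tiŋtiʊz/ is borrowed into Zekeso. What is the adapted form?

tiŋtiʊza

The consonants /z/ cannot be parsed into a legal (C)(C)V syllable (no codas are permitted; onsets may contain at most 2 consonants).
Each unlicensed consonant becomes the onset of a new syllable: /z/ → /za/.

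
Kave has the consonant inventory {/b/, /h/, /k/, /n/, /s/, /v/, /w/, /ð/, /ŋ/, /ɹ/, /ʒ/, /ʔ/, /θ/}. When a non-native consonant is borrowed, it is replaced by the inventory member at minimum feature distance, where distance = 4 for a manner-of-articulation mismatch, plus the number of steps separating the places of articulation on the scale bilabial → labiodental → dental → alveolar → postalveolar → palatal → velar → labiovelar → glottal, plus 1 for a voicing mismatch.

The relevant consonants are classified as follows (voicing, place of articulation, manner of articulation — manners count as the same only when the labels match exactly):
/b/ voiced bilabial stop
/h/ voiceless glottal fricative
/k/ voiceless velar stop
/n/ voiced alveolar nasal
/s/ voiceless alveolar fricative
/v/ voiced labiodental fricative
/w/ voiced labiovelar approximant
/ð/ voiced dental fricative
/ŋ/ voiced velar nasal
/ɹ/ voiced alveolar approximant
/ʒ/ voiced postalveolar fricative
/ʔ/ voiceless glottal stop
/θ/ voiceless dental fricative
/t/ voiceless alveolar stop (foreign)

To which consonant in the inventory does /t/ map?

/k/ is closest: same manner (stop), place distance 3 (alveolar→velar), same voicing; total 3. Next closest is /b/ at distance 4.

k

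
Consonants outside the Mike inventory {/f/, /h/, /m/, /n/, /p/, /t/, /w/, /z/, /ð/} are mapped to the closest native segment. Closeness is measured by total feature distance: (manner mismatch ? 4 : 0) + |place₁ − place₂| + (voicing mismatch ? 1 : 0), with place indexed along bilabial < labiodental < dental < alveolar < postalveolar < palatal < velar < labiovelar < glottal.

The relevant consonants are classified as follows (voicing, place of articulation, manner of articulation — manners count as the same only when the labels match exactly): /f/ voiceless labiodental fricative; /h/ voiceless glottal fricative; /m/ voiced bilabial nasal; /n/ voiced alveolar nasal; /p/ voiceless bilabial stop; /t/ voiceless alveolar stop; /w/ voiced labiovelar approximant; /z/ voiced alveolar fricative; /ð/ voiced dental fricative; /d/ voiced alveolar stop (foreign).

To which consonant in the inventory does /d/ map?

t

/t/ is closest: same manner (stop), place distance 0 (alveolar→alveolar), voicing differs (+1); total 1. Next closest is /n/ at distance 4.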